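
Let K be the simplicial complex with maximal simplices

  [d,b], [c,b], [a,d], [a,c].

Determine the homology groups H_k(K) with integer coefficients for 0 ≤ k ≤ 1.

H_0 ≅ Z,  H_1 ≅ Z.

Take the total order a < b < c < d on the vertex set. Then K (dimension 1) consists of the simplices:

  0-simplices (4): a, b, c, d
  1-simplices (4): ac, ad, bc, bd

Hence C_0 ≅ Z^4, C_1 ≅ Z^4.

∂_1: C_1 → C_0 sends each edge [p,q] (with p < q) to q − p.
The 4×4 boundary matrix has rank 3 and Smith normal form diag(1,1,1).

From H_k ≅ ker(∂_k) / im(∂_{k+1}) we obtain:

  H_0: rank C_0 − rank ∂_1 = 4 − 3 = 1, and the invariant factors of ∂_1 are all 1, so H_0 ≅ Z.
  H_1: rank ker ∂_1 − rank ∂_2 = (4 − 3) − 0 = 1, and there is no ∂_2, so H_1 ≅ Z.

As a check, the Euler characteristic is 4 − 4 = 0, which agrees with 1 − 1 = 0.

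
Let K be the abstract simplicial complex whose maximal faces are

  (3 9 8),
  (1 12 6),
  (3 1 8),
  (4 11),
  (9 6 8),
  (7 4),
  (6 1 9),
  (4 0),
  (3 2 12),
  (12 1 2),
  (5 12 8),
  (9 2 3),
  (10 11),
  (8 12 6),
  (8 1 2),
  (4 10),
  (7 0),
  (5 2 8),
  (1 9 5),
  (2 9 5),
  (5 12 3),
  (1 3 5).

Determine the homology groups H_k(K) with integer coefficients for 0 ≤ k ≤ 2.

H_0 ≅ Z^2,  H_1 ≅ Z^4,  H_2 ≅ Z.

Take the total order 0 < 1 < 2 < 3 < 4 < 5 < 6 < 7 < 8 < 9 < 10 < 11 < 12 on the vertex set. Then K (dimension 2) consists of the simplices:

  0-simplices (13): [0], [1], [2], [3], [4], [5], [6], [7], [8], [9], [10], [11], [12]
  1-simplices (30): (30 of them)
  2-simplices (16): [1,2,8], [1,2,12], [1,3,5], [1,3,8], [1,5,9], [1,6,9], [1,6,12], [2,3,9], [2,3,12], [2,5,8], [2,5,9], [3,5,12], [3,8,9], [5,8,12], [6,8,9], [6,8,12]

giving chain groups C_0 ≅ Z^13, C_1 ≅ Z^30, C_2 ≅ Z^16.

The boundary map ∂_1: C_1 → C_0 sends each edge [p,q] (with p < q) to q − p. For instance
  ∂[2,5] = [5] − [2].
This gives a 13×30 integer matrix of rank 11; reducing to Smith normal form yields diagonal entries (1,1,1,1,1,1,1,1,1,1,1).

Boundary ∂_2: C_2 → C_1 sends each 2-simplex [p,q,r] to [q,r] − [p,r] + [p,q]. For instance
  ∂[2,3,12] = [3,12] − [2,12] + [2,3],
  ∂[1,2,12] = [2,12] − [1,12] + [1,2].
As a 30×16 matrix over Z this has rank 15, with invariant factors (1,1,1,1,1,1,1,1,1,1,1,1,1,1,1).

Now H_k = ker ∂_k / im ∂_{k+1}, so:

  H_0: rank C_0 − rank ∂_1 = 13 − 11 = 2, and the invariant factors of ∂_1 are all 1, so H_0 ≅ Z^2.
  H_1: rank ker ∂_1 − rank ∂_2 = (30 − 11) − 15 = 4, and the invariant factors of ∂_2 are all 1, so H_1 ≅ Z^4.
  H_2: rank ker ∂_2 − rank ∂_3 = (16 − 15) − 0 = 1, and there is no ∂_3, so H_2 ≅ Z.

As a check, the Euler characteristic is 13 − 30 + 16 = -1, which agrees with 2 − 4 + 1 = -1.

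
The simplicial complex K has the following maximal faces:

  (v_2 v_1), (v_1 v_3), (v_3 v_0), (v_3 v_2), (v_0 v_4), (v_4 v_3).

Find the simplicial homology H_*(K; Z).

Order the vertices as v_0 < v_1 < v_2 < v_3 < v_4. Listing each simplex with vertices in this order, K has dimension 1 with simplices:

  0-simplices (5): [v_0], [v_1], [v_2], [v_3], [v_4]
  1-simplices (6): [v_0,v_3], [v_0,v_4], [v_1,v_2], [v_1,v_3], [v_2,v_3], [v_3,v_4]

so the chain groups are C_0 ≅ Z^5, C_1 ≅ Z^6.

∂_1: C_1 → C_0 is given by ∂[p,q] = [q] − [p]. For instance
  ∂[v_3,v_4] = [v_4] − [v_3].
The 5×6 boundary matrix has rank 4 and Smith normal form diag(1,1,1,1).

Computing H_k = (kernel of ∂_k) / (image of ∂_{k+1}):

  H_0: rank C_0 − rank ∂_1 = 5 − 4 = 1, and the invariant factors of ∂_1 are all 1, so H_0 ≅ Z.
  H_1: rank ker ∂_1 − rank ∂_2 = (6 − 4) − 0 = 2, and there is no ∂_2, so H_1 ≅ Z^2.

H_0 = Z,  H_1 = Z^2.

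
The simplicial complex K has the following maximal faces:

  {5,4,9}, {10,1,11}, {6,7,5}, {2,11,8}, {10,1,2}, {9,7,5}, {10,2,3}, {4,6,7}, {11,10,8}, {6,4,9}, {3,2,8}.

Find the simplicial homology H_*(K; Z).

H_0 = Z^2,  H_1 = Z^2,  H_2 = 0.

Fix the vertex order 1 < 2 < 3 < 4 < 5 < 6 < 7 < 8 < 9 < 10 < 11 and write every simplex with vertices in increasing order. Then dim K = 2 and the simplices of K are:

  0-simplices (11): [1], [2], [3], [4], [5], [6], [7], [8], [9], [10], [11]
  1-simplices (22): (22 of them)
  2-simplices (11): [1,2,10], [1,10,11], [2,3,8], [2,3,10], [2,8,11], [4,5,9], [4,6,7], [4,6,9], [5,6,7], [5,7,9], [8,10,11]

so the chain groups are C_0 ≅ Z^11, C_1 ≅ Z^22, C_2 ≅ Z^11.

The boundary map ∂_1: C_1 → C_0 maps an edge to its endpoints' difference, ∂[p,q] = q − p. For instance
  ∂[6,9] = [9] − [6].
The 11×22 boundary matrix has rank 9 and Smith normal form diag(1,1,1,1,1,1,1,1,1).

The boundary map ∂_2: C_2 → C_1 sends each 2-simplex [p,q,r] to [q,r] − [p,r] + [p,q]. For instance
  ∂[1,2,10] = [2,10] − [1,10] + [1,2],
  ∂[4,6,7] = [6,7] − [4,7] + [4,6].
The 22×11 boundary matrix has rank 11 and Smith normal form diag(1,1,1,1,1,1,1,1,1,1,1).

Now H_k = ker ∂_k / im ∂_{k+1}, so:

  H_0: rank C_0 − rank ∂_1 = 11 − 9 = 2, and the invariant factors of ∂_1 are all 1, so H_0 = Z^2.
  H_1: rank ker ∂_1 − rank ∂_2 = (22 − 9) − 11 = 2, and the invariant factors of ∂_2 are all 1, so H_1 = Z^2.
  H_2: rank ker ∂_2 − rank ∂_3 = (11 − 11) − 0 = 0, and there is no ∂_3, so H_2 = 0.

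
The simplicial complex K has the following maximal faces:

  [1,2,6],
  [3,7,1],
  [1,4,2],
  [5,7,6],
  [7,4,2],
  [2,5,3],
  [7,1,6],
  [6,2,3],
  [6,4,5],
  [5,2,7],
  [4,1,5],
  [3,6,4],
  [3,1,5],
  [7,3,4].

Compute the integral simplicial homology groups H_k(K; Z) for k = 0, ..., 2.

H_0 ≅ Z,  H_1 ≅ Z^2,  H_2 ≅ Z.

We work with the vertex ordering 1 < 2 < 3 < 4 < 5 < 6 < 7. The simplices of K, each written with vertices in increasing order, are:

  0-simplices (7): [1], [2], [3], [4], [5], [6], [7]
  1-simplices (21): [1,2], [1,3], [1,4], [1,5], [1,6], [1,7], [2,3], [2,4], [2,5], [2,6], [2,7], [3,4], [3,5], [3,6], [3,7], [4,5], [4,6], [4,7], [5,6], [5,7], [6,7]
  2-simplices (14): [1,2,4], [1,2,6], [1,3,5], [1,3,7], [1,4,5], [1,6,7], [2,3,5], [2,3,6], [2,4,7], [2,5,7], [3,4,6], [3,4,7], [4,5,6], [5,6,7]

so the chain groups are C_0 ≅ Z^7, C_1 ≅ Z^21, C_2 ≅ Z^14.

The boundary map ∂_1: C_1 → C_0 sends each edge [p,q] (with p < q) to q − p.
As a 7×21 matrix over Z this has rank 6, with invariant factors (1,1,1,1,1,1).

Boundary ∂_2: C_2 → C_1 maps a triangle to the signed sum of its edges. For instance
  ∂[2,3,5] = [3,5] − [2,5] + [2,3],
  ∂[1,2,4] = [2,4] − [1,4] + [1,2].
The 21×14 boundary matrix has rank 13 and Smith normal form diag(1,1,1,1,1,1,1,1,1,1,1,1,1).

From H_k ≅ ker(∂_k) / im(∂_{k+1}) we obtain:

  H_0: rank C_0 − rank ∂_1 = 7 − 6 = 1, and the invariant factors of ∂_1 are all 1, so H_0 ≅ Z.
  H_1: rank ker ∂_1 − rank ∂_2 = (21 − 6) − 13 = 2, and the invariant factors of ∂_2 are all 1, so H_1 ≅ Z^2.
  H_2: rank ker ∂_2 − rank ∂_3 = (14 − 13) − 0 = 1, and there is no ∂_3, so H_2 ≅ Z.

As a check, the Euler characteristic is 7 − 21 + 14 = 0, which agrees with 1 − 2 + 1 = 0.
(K is a triangulation of the torus T^2.)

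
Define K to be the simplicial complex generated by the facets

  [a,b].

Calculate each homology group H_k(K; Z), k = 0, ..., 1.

Take the total order a < b on the vertex set. Then K (dimension 1) consists of the simplices:

  0-simplices (2): a, b
  1-simplices (1): ab

so the chain groups are C_0 ≅ Z^2, C_1 ≅ Z^1.

The boundary map ∂_1: C_1 → C_0 is given by ∂[p,q] = [q] − [p]. For instance
  ∂ab = b − a.
As a 2×1 matrix over Z this has rank 1, with invariant factors (1).

Now H_k = ker ∂_k / im ∂_{k+1}, so:

  H_0: rank C_0 − rank ∂_1 = 2 − 1 = 1, and the invariant factors of ∂_1 are all 1, so H_0 = Z.
  H_1: rank ker ∂_1 − rank ∂_2 = (1 − 1) − 0 = 0, and there is no ∂_2, so H_1 = 0.

H_0 ≅ Z,  H_1 = 0.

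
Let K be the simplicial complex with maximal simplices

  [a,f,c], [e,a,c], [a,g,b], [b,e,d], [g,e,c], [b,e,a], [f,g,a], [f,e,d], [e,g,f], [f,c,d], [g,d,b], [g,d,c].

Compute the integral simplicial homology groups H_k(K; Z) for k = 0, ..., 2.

Take the total order a < b < c < d < e < f < g on the vertex set. Then K (dimension 2) consists of the simplices:

  0-simplices (7): a, b, c, d, e, f, g
  1-simplices (18): ab, ac, ae, af, ag, bd, be, bg, cd, ce, cf, cg, de, df, dg, ef, eg, fg
  2-simplices (12): abe, abg, ace, acf, afg, bde, bdg, cdf, cdg, ceg, def, efg

so the chain groups are C_0 ≅ Z^7, C_1 ≅ Z^18, C_2 ≅ Z^12.

Boundary ∂_1: C_1 → C_0 maps an edge to its endpoints' difference, ∂[p,q] = q − p. For instance
  ∂ac = c − a.
As a 7×18 matrix over Z this has rank 6, with invariant factors (1,1,1,1,1,1).

The boundary map ∂_2: C_2 → C_1 sends each 2-simplex [p,q,r] to [q,r] − [p,r] + [p,q]. For instance
  ∂acf = cf − af + ac,
  ∂efg = fg − eg + ef.
The resulting 18×12 matrix has rank 12, and its Smith normal form has invariant factors (1,1,1,1,1,1,1,1,1,1,1,2).

Now H_k = ker ∂_k / im ∂_{k+1}, so:

  H_0: rank C_0 − rank ∂_1 = 7 − 6 = 1, and the invariant factors of ∂_1 are all 1, so H_0 ≅ Z.
  H_1: rank ker ∂_1 − rank ∂_2 = (18 − 6) − 12 = 0, and ∂_2 has invariant factor 2 > 1, so H_1 ≅ Z/2Z.
  H_2: rank ker ∂_2 − rank ∂_3 = (12 − 12) − 0 = 0, and there is no ∂_3, so H_2 ≅ 0.

H_0 = Z,  H_1 = Z/2Z,  H_2 = 0.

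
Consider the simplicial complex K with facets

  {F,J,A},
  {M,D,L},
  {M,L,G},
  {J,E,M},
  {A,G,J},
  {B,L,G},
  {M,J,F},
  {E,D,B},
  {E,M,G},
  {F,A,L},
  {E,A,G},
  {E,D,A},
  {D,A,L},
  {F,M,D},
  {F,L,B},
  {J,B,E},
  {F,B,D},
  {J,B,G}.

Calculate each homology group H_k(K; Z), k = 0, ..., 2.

H_0 = Z,  H_1 = Z ⊕ Z/2,  H_2 = 0.

We work with the vertex ordering A < B < D < E < F < G < J < L < M. The simplices of K, each written with vertices in increasing order, are:

  0-simplices (9): A, B, D, E, F, G, J, L, M
  1-simplices (27): AD, AE, AF, AG, AJ, AL, BD, BE, BF, BG, BJ, BL, DE, DF, DL, DM, EG, EJ, EM, FJ, FL, FM, GJ, GL, GM, JM, LM
  2-simplices (18): ADE, ADL, AEG, AFJ, AFL, AGJ, BDE, BDF, BEJ, BFL, BGJ, BGL, DFM, DLM, EGM, EJM, FJM, GLM

giving chain groups C_0 ≅ Z^9, C_1 ≅ Z^27, C_2 ≅ Z^18.

Boundary ∂_1: C_1 → C_0 maps an edge to its endpoints' difference, ∂[p,q] = q − p. For instance
  ∂LM = M − L.
The resulting 9×27 matrix has rank 8, and its Smith normal form has invariant factors (1,1,1,1,1,1,1,1).

Boundary ∂_2: C_2 → C_1 sends each 2-simplex [p,q,r] to [q,r] − [p,r] + [p,q]. For instance
  ∂ADE = DE − AE + AD,
  ∂BEJ = EJ − BJ + BE.
As a 27×18 matrix over Z this has rank 18, with invariant factors (1,1,1,1,1,1,1,1,1,1,1,1,1,1,1,1,1,2).

Now H_k = ker ∂_k / im ∂_{k+1}, so:

  H_0: rank C_0 − rank ∂_1 = 9 − 8 = 1, and the invariant factors of ∂_1 are all 1, so H_0 = Z.
  H_1: rank ker ∂_1 − rank ∂_2 = (27 − 8) − 18 = 1, and ∂_2 has invariant factor 2 > 1, so H_1 = Z ⊕ Z/2.
  H_2: rank ker ∂_2 − rank ∂_3 = (18 − 18) − 0 = 0, and there is no ∂_3, so H_2 = 0.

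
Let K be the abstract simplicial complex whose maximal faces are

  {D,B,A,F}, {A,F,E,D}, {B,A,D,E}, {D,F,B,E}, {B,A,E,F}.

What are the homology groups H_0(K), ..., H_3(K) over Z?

Order the vertices as A < B < D < E < F. Listing each simplex with vertices in this order, K has dimension 3 with simplices:

  0-simplices (5): A, B, D, E, F
  1-simplices (10): AB, AD, AE, AF, BD, BE, BF, DE, DF, EF
  2-simplices (10): ABD, ABE, ABF, ADE, ADF, AEF, BDE, BDF, BEF, DEF
  3-simplices (5): ABDE, ABDF, ABEF, ADEF, BDEF

Hence C_0 ≅ Z^5, C_1 ≅ Z^10, C_2 ≅ Z^10, C_3 ≅ Z^5.

The boundary map ∂_1: C_1 → C_0 sends each edge [p,q] (with p < q) to q − p. For instance
  ∂AB = B − A.
The resulting 5×10 matrix has rank 4, and its Smith normal form has invariant factors (1,1,1,1).

∂_2: C_2 → C_1 acts by ∂[p,q,r] = [q,r] − [p,r] + [p,q]. For instance
  ∂ADE = DE − AE + AD,
  ∂BDF = DF − BF + BD.
This gives a 10×10 integer matrix of rank 6; reducing to Smith normal form yields diagonal entries (1,1,1,1,1,1).

The boundary map ∂_3: C_3 → C_2 sends each 3-simplex σ to the alternating sum Σ_i (−1)^i (σ with its i-th vertex removed). For instance
  ∂ABDE = BDE − ADE + ABE − ABD,
  ∂ABEF = BEF − AEF + ABF − ABE.
This gives a 10×5 integer matrix of rank 4; reducing to Smith normal form yields diagonal entries (1,1,1,1).

Now H_k = ker ∂_k / im ∂_{k+1}, so:

  H_0: rank C_0 − rank ∂_1 = 5 − 4 = 1, and the invariant factors of ∂_1 are all 1, so H_0 = Z.
  H_1: rank ker ∂_1 − rank ∂_2 = (10 − 4) − 6 = 0, and the invariant factors of ∂_2 are all 1, so H_1 = 0.
  H_2: rank ker ∂_2 − rank ∂_3 = (10 − 6) − 4 = 0, and the invariant factors of ∂_3 are all 1, so H_2 = 0.
  H_3: rank ker ∂_3 − rank ∂_4 = (5 − 4) − 0 = 1, and there is no ∂_4, so H_3 = Z.

(K is a triangulation of the 3-sphere S^3.)

H_0 = Z,  H_1 = 0,  H_2 = 0,  H_3 = Z.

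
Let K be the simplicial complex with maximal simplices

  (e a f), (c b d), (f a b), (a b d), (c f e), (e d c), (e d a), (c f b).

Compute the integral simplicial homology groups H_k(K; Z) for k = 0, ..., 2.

Fix the vertex order a < b < c < d < e < f and write every simplex with vertices in increasing order. Then dim K = 2 and the simplices of K are:

  0-simplices (6): a, b, c, d, e, f
  1-simplices (12): ab, ad, ae, af, bc, bd, bf, cd, ce, cf, de, ef
  2-simplices (8): abd, abf, ade, aef, bcd, bcf, cde, cef

giving chain groups C_0 ≅ Z^6, C_1 ≅ Z^12, C_2 ≅ Z^8.

Boundary ∂_1: C_1 → C_0 maps an edge to its endpoints' difference, ∂[p,q] = q − p. For instance
  ∂ef = f − e.
This gives a 6×12 integer matrix of rank 5; reducing to Smith normal form yields diagonal entries (1,1,1,1,1).

The boundary map ∂_2: C_2 → C_1 maps a triangle to the signed sum of its edges. For instance
  ∂bcd = cd − bd + bc,
  ∂cde = de − ce + cd.
The 12×8 boundary matrix has rank 7 and Smith normal form diag(1,1,1,1,1,1,1).

Now H_k = ker ∂_k / im ∂_{k+1}, so:

  H_0: rank C_0 − rank ∂_1 = 6 − 5 = 1, and the invariant factors of ∂_1 are all 1, so H_0 ≅ Z.
  H_1: rank ker ∂_1 − rank ∂_2 = (12 − 5) − 7 = 0, and the invariant factors of ∂_2 are all 1, so H_1 ≅ 0.
  H_2: rank ker ∂_2 − rank ∂_3 = (8 − 7) − 0 = 1, and there is no ∂_3, so H_2 ≅ Z.

H_0 = Z,  H_1 = 0,  H_2 = Z.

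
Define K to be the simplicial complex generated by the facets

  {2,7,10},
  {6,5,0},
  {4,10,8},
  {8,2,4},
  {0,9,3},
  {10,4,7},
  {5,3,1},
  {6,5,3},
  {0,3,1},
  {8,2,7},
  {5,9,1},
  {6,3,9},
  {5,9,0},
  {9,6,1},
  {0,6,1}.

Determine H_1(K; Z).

Fix the vertex order 0 < 1 < 2 < 3 < 4 < 5 < 6 < 7 < 8 < 9 < 10 and write every simplex with vertices in increasing order. Then dim K = 2 and the simplices of K are:

  0-simplices (11): [0], [1], [2], [3], [4], [5], [6], [7], [8], [9], [10]
  1-simplices (25): (25 of them)
  2-simplices (15): [0,1,3], [0,1,6], [0,3,9], [0,5,6], [0,5,9], [1,3,5], [1,5,9], [1,6,9], [2,4,8], [2,7,8], [2,7,10], [3,5,6], [3,6,9], [4,7,10], [4,8,10]

Hence C_0 ≅ Z^11, C_1 ≅ Z^25, C_2 ≅ Z^15.

∂_1: C_1 → C_0 sends each edge [p,q] (with p < q) to q − p.
This gives a 11×25 integer matrix of rank 9; reducing to Smith normal form yields diagonal entries (1,1,1,1,1,1,1,1,1).

∂_2: C_2 → C_1 acts by ∂[p,q,r] = [q,r] − [p,r] + [p,q]. For instance
  ∂[0,3,9] = [3,9] − [0,9] + [0,3],
  ∂[4,8,10] = [8,10] − [4,10] + [4,8].
The 25×15 boundary matrix has rank 15 and Smith normal form diag(1,1,1,1,1,1,1,1,1,1,1,1,1,1,2).

Reading off H_k = ker ∂_k / im ∂_{k+1}:

  H_1: rank ker ∂_1 − rank ∂_2 = (25 − 9) − 15 = 1, and ∂_2 has invariant factor 2 > 1, so H_1 ≅ Z ⊕ Z_2.

H_1 ≅ Z ⊕ Z_2.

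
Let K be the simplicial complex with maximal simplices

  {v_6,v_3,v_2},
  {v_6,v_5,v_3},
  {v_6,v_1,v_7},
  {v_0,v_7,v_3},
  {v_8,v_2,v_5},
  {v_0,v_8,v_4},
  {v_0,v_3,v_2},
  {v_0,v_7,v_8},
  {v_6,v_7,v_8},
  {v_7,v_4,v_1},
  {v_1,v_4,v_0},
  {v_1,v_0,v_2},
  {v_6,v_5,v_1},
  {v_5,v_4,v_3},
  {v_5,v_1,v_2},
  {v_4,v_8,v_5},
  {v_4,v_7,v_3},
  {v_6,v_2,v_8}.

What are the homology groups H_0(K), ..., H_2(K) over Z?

Order the vertices as v_0 < v_1 < v_2 < v_3 < v_4 < v_5 < v_6 < v_7 < v_8. Listing each simplex with vertices in this order, K has dimension 2 with simplices:

  0-simplices (9): [v_0], [v_1], [v_2], [v_3], [v_4], [v_5], [v_6], [v_7], [v_8]
  1-simplices (27): (27 of them)
  2-simplices (18): (18 of them)

so the chain groups are C_0 ≅ Z^9, C_1 ≅ Z^27, C_2 ≅ Z^18.

Boundary ∂_1: C_1 → C_0 is given by ∂[p,q] = [q] − [p]. For instance
  ∂[v_1,v_2] = [v_2] − [v_1].
As a 9×27 matrix over Z this has rank 8, with invariant factors (1,1,1,1,1,1,1,1).

Boundary ∂_2: C_2 → C_1 sends each 2-simplex [p,q,r] to [q,r] − [p,r] + [p,q]. For instance
  ∂[v_0,v_7,v_8] = [v_7,v_8] − [v_0,v_8] + [v_0,v_7],
  ∂[v_1,v_4,v_7] = [v_4,v_7] − [v_1,v_7] + [v_1,v_4].
This gives a 27×18 integer matrix of rank 18; reducing to Smith normal form yields diagonal entries (1,1,1,1,1,1,1,1,1,1,1,1,1,1,1,1,1,2).

From H_k ≅ ker(∂_k) / im(∂_{k+1}) we obtain:

  H_0: rank C_0 − rank ∂_1 = 9 − 8 = 1, and the invariant factors of ∂_1 are all 1, so H_0 ≅ Z.
  H_1: rank ker ∂_1 − rank ∂_2 = (27 − 8) − 18 = 1, and ∂_2 has invariant factor 2 > 1, so H_1 ≅ Z ⊕ Z_2.
  H_2: rank ker ∂_2 − rank ∂_3 = (18 − 18) − 0 = 0, and there is no ∂_3, so H_2 ≅ 0.

(K is a triangulation of the Klein bottle.)

H_0 = Z,  H_1 = Z ⊕ Z_2,  H_2 = 0.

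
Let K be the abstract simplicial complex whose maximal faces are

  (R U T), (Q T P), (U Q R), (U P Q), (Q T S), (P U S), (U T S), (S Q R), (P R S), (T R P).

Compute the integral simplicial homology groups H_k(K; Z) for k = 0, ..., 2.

H_0 = Z,  H_1 = Z/2,  H_2 = 0.

We work with the vertex ordering P < Q < R < S < T < U. The simplices of K, each written with vertices in increasing order, are:

  0-simplices (6): P, Q, R, S, T, U
  1-simplices (15): PQ, PR, PS, PT, PU, QR, QS, QT, QU, RS, RT, RU, ST, SU, TU
  2-simplices (10): PQT, PQU, PRS, PRT, PSU, QRS, QRU, QST, RTU, STU

Hence C_0 ≅ Z^6, C_1 ≅ Z^15, C_2 ≅ Z^10.

The boundary map ∂_1: C_1 → C_0 is given by ∂[p,q] = [q] − [p].
As a 6×15 matrix over Z this has rank 5, with invariant factors (1,1,1,1,1).

Boundary ∂_2: C_2 → C_1 sends each 2-simplex [p,q,r] to [q,r] − [p,r] + [p,q]. For instance
  ∂RTU = TU − RU + RT,
  ∂PRS = RS − PS + PR.
The resulting 15×10 matrix has rank 10, and its Smith normal form has invariant factors (1,1,1,1,1,1,1,1,1,2).

Reading off H_k = ker ∂_k / im ∂_{k+1}:

  H_0: rank C_0 − rank ∂_1 = 6 − 5 = 1, and the invariant factors of ∂_1 are all 1, so H_0 ≅ Z.
  H_1: rank ker ∂_1 − rank ∂_2 = (15 − 5) − 10 = 0, and ∂_2 has invariant factor 2 > 1, so H_1 ≅ Z/2.
  H_2: rank ker ∂_2 − rank ∂_3 = (10 − 10) − 0 = 0, and there is no ∂_3, so H_2 ≅ 0.

As a check, the Euler characteristic is 6 − 15 + 10 = 1, which agrees with 1 − 0 + 0 = 1.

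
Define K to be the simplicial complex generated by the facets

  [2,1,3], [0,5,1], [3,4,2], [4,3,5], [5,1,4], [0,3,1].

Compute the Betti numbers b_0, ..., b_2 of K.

Fix the vertex order 0 < 1 < 2 < 3 < 4 < 5 and write every simplex with vertices in increasing order. Then dim K = 2 and the simplices of K are:

  0-simplices (6): [0], [1], [2], [3], [4], [5]
  1-simplices (12): [0,1], [0,3], [0,5], [1,2], [1,3], [1,4], [1,5], [2,3], [2,4], [3,4], [3,5], [4,5]
  2-simplices (6): [0,1,3], [0,1,5], [1,2,3], [1,4,5], [2,3,4], [3,4,5]

so the chain groups are C_0 ≅ Z^6, C_1 ≅ Z^12, C_2 ≅ Z^6.

∂_1: C_1 → C_0 sends each edge [p,q] (with p < q) to q − p.
The 6×12 boundary matrix has rank 5 and Smith normal form diag(1,1,1,1,1).

∂_2: C_2 → C_1 sends each 2-simplex [p,q,r] to [q,r] − [p,r] + [p,q]. For instance
  ∂[2,3,4] = [3,4] − [2,4] + [2,3],
  ∂[3,4,5] = [4,5] − [3,5] + [3,4].
This gives a 12×6 integer matrix of rank 6; reducing to Smith normal form yields diagonal entries (1,1,1,1,1,1).

Now H_k = ker ∂_k / im ∂_{k+1}, so:

  H_0: rank C_0 − rank ∂_1 = 6 − 5 = 1, and the invariant factors of ∂_1 are all 1, so H_0 = Z.
  H_1: rank ker ∂_1 − rank ∂_2 = (12 − 5) − 6 = 1, and the invariant factors of ∂_2 are all 1, so H_1 = Z.
  H_2: rank ker ∂_2 − rank ∂_3 = (6 − 6) − 0 = 0, and there is no ∂_3, so H_2 = 0.

As a check, the Euler characteristic is 6 − 12 + 6 = 0, which agrees with 1 − 1 + 0 = 0.

Hence the Betti numbers are b_0 = 1, b_1 = 1, b_2 = 0.

b_0 = 1, b_1 = 1, b_2 = 0.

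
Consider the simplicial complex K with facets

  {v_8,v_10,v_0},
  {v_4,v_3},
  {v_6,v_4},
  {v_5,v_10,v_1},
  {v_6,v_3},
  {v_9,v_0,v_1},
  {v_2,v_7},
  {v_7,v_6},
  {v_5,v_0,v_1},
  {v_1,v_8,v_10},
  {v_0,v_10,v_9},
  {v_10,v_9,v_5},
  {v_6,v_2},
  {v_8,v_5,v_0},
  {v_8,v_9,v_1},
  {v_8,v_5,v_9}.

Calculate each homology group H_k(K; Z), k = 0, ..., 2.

H_0 ≅ Z^2,  H_1 ≅ Z^2 ⊕ Z/2Z,  H_2 = 0.

Take the total order v_0 < v_1 < v_2 < v_3 < v_4 < v_5 < v_6 < v_7 < v_8 < v_9 < v_10 on the vertex set. Then K (dimension 2) consists of the simplices:

  0-simplices (11): [v_0], [v_1], [v_2], [v_3], [v_4], [v_5], [v_6], [v_7], [v_8], [v_9], [v_10]
  1-simplices (21): (21 of them)
  2-simplices (10): [v_0,v_1,v_5], [v_0,v_1,v_9], [v_0,v_5,v_8], [v_0,v_8,v_10], [v_0,v_9,v_10], [v_1,v_5,v_10], [v_1,v_8,v_9], [v_1,v_8,v_10], [v_5,v_8,v_9], [v_5,v_9,v_10]

Hence C_0 ≅ Z^11, C_1 ≅ Z^21, C_2 ≅ Z^10.

The boundary map ∂_1: C_1 → C_0 maps an edge to its endpoints' difference, ∂[p,q] = q − p.
This gives a 11×21 integer matrix of rank 9; reducing to Smith normal form yields diagonal entries (1,1,1,1,1,1,1,1,1).

∂_2: C_2 → C_1 maps a triangle to the signed sum of its edges. For instance
  ∂[v_1,v_5,v_10] = [v_5,v_10] − [v_1,v_10] + [v_1,v_5],
  ∂[v_0,v_1,v_9] = [v_1,v_9] − [v_0,v_9] + [v_0,v_1].
This gives a 21×10 integer matrix of rank 10; reducing to Smith normal form yields diagonal entries (1,1,1,1,1,1,1,1,1,2).

Reading off H_k = ker ∂_k / im ∂_{k+1}:

  H_0: rank C_0 − rank ∂_1 = 11 − 9 = 2, and the invariant factors of ∂_1 are all 1, so H_0 ≅ Z^2.
  H_1: rank ker ∂_1 − rank ∂_2 = (21 − 9) − 10 = 2, and ∂_2 has invariant factor 2 > 1, so H_1 ≅ Z^2 ⊕ Z/2Z.
  H_2: rank ker ∂_2 − rank ∂_3 = (10 − 10) − 0 = 0, and there is no ∂_3, so H_2 ≅ 0.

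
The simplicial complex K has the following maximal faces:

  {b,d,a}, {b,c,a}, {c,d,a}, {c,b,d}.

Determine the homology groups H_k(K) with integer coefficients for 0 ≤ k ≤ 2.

H_0 = Z,  H_1 = 0,  H_2 = Z.

We work with the vertex ordering a < b < c < d. The simplices of K, each written with vertices in increasing order, are:

  0-simplices (4): a, b, c, d
  1-simplices (6): ab, ac, ad, bc, bd, cd
  2-simplices (4): abc, abd, acd, bcd

so the chain groups are C_0 ≅ Z^4, C_1 ≅ Z^6, C_2 ≅ Z^4.

Boundary ∂_1: C_1 → C_0 sends each edge [p,q] (with p < q) to q − p.
As a 4×6 matrix over Z this has rank 3, with invariant factors (1,1,1).

The boundary map ∂_2: C_2 → C_1 sends each 2-simplex [p,q,r] to [q,r] − [p,r] + [p,q]. For instance
  ∂acd = cd − ad + ac,
  ∂abc = bc − ac + ab.
This gives a 6×4 integer matrix of rank 3; reducing to Smith normal form yields diagonal entries (1,1,1).

From H_k ≅ ker(∂_k) / im(∂_{k+1}) we obtain:

  H_0: rank C_0 − rank ∂_1 = 4 − 3 = 1, and the invariant factors of ∂_1 are all 1, so H_0 ≅ Z.
  H_1: rank ker ∂_1 − rank ∂_2 = (6 − 3) − 3 = 0, and the invariant factors of ∂_2 are all 1, so H_1 ≅ 0.
  H_2: rank ker ∂_2 − rank ∂_3 = (4 − 3) − 0 = 1, and there is no ∂_3, so H_2 ≅ Z.

(K is a triangulation of the 2-sphere S^2.)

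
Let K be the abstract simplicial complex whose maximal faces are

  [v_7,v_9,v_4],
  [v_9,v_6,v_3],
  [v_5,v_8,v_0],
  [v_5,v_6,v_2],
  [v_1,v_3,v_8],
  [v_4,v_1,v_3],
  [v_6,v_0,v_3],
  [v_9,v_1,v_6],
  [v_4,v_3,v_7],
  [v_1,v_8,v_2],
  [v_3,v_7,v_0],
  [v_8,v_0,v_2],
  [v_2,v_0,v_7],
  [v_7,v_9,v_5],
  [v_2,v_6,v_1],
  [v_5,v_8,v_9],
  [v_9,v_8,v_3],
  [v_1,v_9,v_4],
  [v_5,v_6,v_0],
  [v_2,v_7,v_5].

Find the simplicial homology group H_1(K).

K has 10 vertices, 30 edges, 20 triangles.
rank ∂_1 = 9, rank ∂_2 = 20 ⇒ b_1 = 30 − 9 − 20 = 1; ∂_2 has invariant factor(s) [2] giving torsion. So H_1 ≅ Z ⊕ Z/2.

H_1 ≅ Z ⊕ Z/2.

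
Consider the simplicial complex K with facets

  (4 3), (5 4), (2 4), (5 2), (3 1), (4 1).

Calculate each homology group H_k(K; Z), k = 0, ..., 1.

K has 5 vertices, 6 edges.
rank ∂_0 = 0, rank ∂_1 = 4 ⇒ b_0 = 5 − 0 − 4 = 1; all invariant factors of ∂_1 are 1 so no torsion. So H_0 = Z.
rank ∂_1 = 4, rank ∂_2 = 0 ⇒ b_1 = 6 − 4 − 0 = 2. So H_1 = Z^2.

H_0 ≅ Z,  H_1 ≅ Z^2.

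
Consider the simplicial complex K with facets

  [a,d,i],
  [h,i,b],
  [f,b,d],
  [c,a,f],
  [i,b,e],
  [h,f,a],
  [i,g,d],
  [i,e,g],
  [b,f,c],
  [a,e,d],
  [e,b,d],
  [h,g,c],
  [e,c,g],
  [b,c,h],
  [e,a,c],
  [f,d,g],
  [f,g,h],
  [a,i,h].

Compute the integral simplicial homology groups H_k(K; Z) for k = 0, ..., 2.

K has 9 vertices, 27 edges, 18 triangles.
rank ∂_0 = 0, rank ∂_1 = 8 ⇒ b_0 = 9 − 0 − 8 = 1; all invariant factors of ∂_1 are 1 so no torsion. So H_0 = Z.
rank ∂_1 = 8, rank ∂_2 = 18 ⇒ b_1 = 27 − 8 − 18 = 1; ∂_2 has invariant factor(s) [2] giving torsion. So H_1 = Z ⊕ Z_2.
rank ∂_2 = 18, rank ∂_3 = 0 ⇒ b_2 = 18 − 18 − 0 = 0. So H_2 = 0.

H_0 ≅ Z,  H_1 ≅ Z ⊕ Z_2,  H_2 = 0.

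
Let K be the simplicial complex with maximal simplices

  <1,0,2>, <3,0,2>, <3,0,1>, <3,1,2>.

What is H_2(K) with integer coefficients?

H_2 ≅ Z.

We work with the vertex ordering 0 < 1 < 2 < 3. The simplices of K, each written with vertices in increasing order, are:

  0-simplices (4): [0], [1], [2], [3]
  1-simplices (6): [0,1], [0,2], [0,3], [1,2], [1,3], [2,3]
  2-simplices (4): [0,1,2], [0,1,3], [0,2,3], [1,2,3]

giving chain groups C_0 ≅ Z^4, C_1 ≅ Z^6, C_2 ≅ Z^4.

The boundary map ∂_1: C_1 → C_0 sends each edge [p,q] (with p < q) to q − p. For instance
  ∂[0,1] = [1] − [0].
This gives a 4×6 integer matrix of rank 3; reducing to Smith normal form yields diagonal entries (1,1,1).

The boundary map ∂_2: C_2 → C_1 maps a triangle to the signed sum of its edges. For instance
  ∂[1,2,3] = [2,3] − [1,3] + [1,2],
  ∂[0,1,2] = [1,2] − [0,2] + [0,1].
The resulting 6×4 matrix has rank 3, and its Smith normal form has invariant factors (1,1,1).

Now H_k = ker ∂_k / im ∂_{k+1}, so:

  H_2: rank ker ∂_2 − rank ∂_3 = (4 − 3) − 0 = 1, and there is no ∂_3, so H_2 ≅ Z.

(K is a triangulation of the 2-sphere S^2.)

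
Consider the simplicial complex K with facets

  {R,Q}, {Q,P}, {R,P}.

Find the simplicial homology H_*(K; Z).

H_0 = Z,  H_1 = Z.

Take the total order P < Q < R on the vertex set. Then K (dimension 1) consists of the simplices:

  0-simplices (3): P, Q, R
  1-simplices (3): PQ, PR, QR

giving chain groups C_0 ≅ Z^3, C_1 ≅ Z^3.

∂_1: C_1 → C_0 is given by ∂[p,q] = [q] − [p]. For instance
  ∂PR = R − P.
This gives a 3×3 integer matrix of rank 2; reducing to Smith normal form yields diagonal entries (1,1).

Reading off H_k = ker ∂_k / im ∂_{k+1}:

  H_0: rank C_0 − rank ∂_1 = 3 − 2 = 1, and the invariant factors of ∂_1 are all 1, so H_0 = Z.
  H_1: rank ker ∂_1 − rank ∂_2 = (3 − 2) − 0 = 1, and there is no ∂_2, so H_1 = Z.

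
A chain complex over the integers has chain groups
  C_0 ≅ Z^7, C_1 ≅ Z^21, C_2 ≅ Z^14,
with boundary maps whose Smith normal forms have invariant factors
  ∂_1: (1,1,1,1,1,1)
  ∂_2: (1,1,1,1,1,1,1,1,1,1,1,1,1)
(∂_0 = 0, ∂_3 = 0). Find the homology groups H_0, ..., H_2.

H_0 ≅ Z,  H_1 ≅ Z^2,  H_2 ≅ Z.

H_0: b_0 = 7 − 0 − 6 = 1; torsion from ∂_1 factors > 1: none. So H_0 ≅ Z.
H_1: b_1 = 21 − 6 − 13 = 2; torsion from ∂_2 factors > 1: none. So H_1 ≅ Z^2.
H_2: b_2 = 14 − 13 − 0 = 1; torsion from ∂_3 factors > 1: none. So H_2 ≅ Z.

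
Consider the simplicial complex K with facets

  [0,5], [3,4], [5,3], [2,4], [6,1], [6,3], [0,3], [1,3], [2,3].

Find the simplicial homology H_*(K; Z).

Order the vertices as 0 < 1 < 2 < 3 < 4 < 5 < 6. Listing each simplex with vertices in this order, K has dimension 1 with simplices:

  0-simplices (7): [0], [1], [2], [3], [4], [5], [6]
  1-simplices (9): [0,3], [0,5], [1,3], [1,6], [2,3], [2,4], [3,4], [3,5], [3,6]

giving chain groups C_0 ≅ Z^7, C_1 ≅ Z^9.

Boundary ∂_1: C_1 → C_0 maps an edge to its endpoints' difference, ∂[p,q] = q − p.
As a 7×9 matrix over Z this has rank 6, with invariant factors (1,1,1,1,1,1).

From H_k ≅ ker(∂_k) / im(∂_{k+1}) we obtain:

  H_0: rank C_0 − rank ∂_1 = 7 − 6 = 1, and the invariant factors of ∂_1 are all 1, so H_0 = Z.
  H_1: rank ker ∂_1 − rank ∂_2 = (9 − 6) − 0 = 3, and there is no ∂_2, so H_1 = Z^3.

As a check, the Euler characteristic is 7 − 9 = -2, which agrees with 1 − 3 = -2.
(K is a triangulation of a wedge of 3 circles.)

H_0 ≅ Z,  H_1 ≅ Z^3.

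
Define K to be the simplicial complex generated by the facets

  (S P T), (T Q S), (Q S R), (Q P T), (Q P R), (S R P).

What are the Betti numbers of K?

b_0 = 1, b_1 = 0, b_2 = 1.

Take the total order P < Q < R < S < T on the vertex set. Then K (dimension 2) consists of the simplices:

  0-simplices (5): P, Q, R, S, T
  1-simplices (9): PQ, PR, PS, PT, QR, QS, QT, RS, ST
  2-simplices (6): PQR, PQT, PRS, PST, QRS, QST

giving chain groups C_0 ≅ Z^5, C_1 ≅ Z^9, C_2 ≅ Z^6.

The boundary map ∂_1: C_1 → C_0 is given by ∂[p,q] = [q] − [p]. For instance
  ∂PT = T − P.
The 5×9 boundary matrix has rank 4 and Smith normal form diag(1,1,1,1).

The boundary map ∂_2: C_2 → C_1 acts by ∂[p,q,r] = [q,r] − [p,r] + [p,q]. For instance
  ∂PQR = QR − PR + PQ,
  ∂PST = ST − PT + PS.
The 9×6 boundary matrix has rank 5 and Smith normal form diag(1,1,1,1,1).

Now H_k = ker ∂_k / im ∂_{k+1}, so:

  H_0: rank C_0 − rank ∂_1 = 5 − 4 = 1, and the invariant factors of ∂_1 are all 1, so H_0 ≅ Z.
  H_1: rank ker ∂_1 − rank ∂_2 = (9 − 4) − 5 = 0, and the invariant factors of ∂_2 are all 1, so H_1 ≅ 0.
  H_2: rank ker ∂_2 − rank ∂_3 = (6 − 5) − 0 = 1, and there is no ∂_3, so H_2 ≅ Z.

Hence the Betti numbers are b_0 = 1, b_1 = 0, b_2 = 1.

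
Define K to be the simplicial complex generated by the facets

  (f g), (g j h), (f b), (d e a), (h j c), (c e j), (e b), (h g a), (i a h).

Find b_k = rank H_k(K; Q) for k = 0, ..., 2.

K has 10 vertices, 17 edges, 6 triangles.
rank ∂_0 = 0, rank ∂_1 = 9 ⇒ b_0 = 10 − 0 − 9 = 1; all invariant factors of ∂_1 are 1 so no torsion. So H_0 = Z.
rank ∂_1 = 9, rank ∂_2 = 6 ⇒ b_1 = 17 − 9 − 6 = 2; all invariant factors of ∂_2 are 1 so no torsion. So H_1 = Z^2.
rank ∂_2 = 6, rank ∂_3 = 0 ⇒ b_2 = 6 − 6 − 0 = 0. So H_2 = 0.

b_0 = 1, b_1 = 2, b_2 = 0.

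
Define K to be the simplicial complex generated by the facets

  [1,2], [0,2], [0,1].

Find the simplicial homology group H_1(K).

We work with the vertex ordering 0 < 1 < 2. The simplices of K, each written with vertices in increasing order, are:

  0-simplices (3): [0], [1], [2]
  1-simplices (3): [0,1], [0,2], [1,2]

so the chain groups are C_0 ≅ Z^3, C_1 ≅ Z^3.

Boundary ∂_1: C_1 → C_0 is given by ∂[p,q] = [q] − [p].
As a 3×3 matrix over Z this has rank 2, with invariant factors (1,1).

From H_k ≅ ker(∂_k) / im(∂_{k+1}) we obtain:

  H_1: rank ker ∂_1 − rank ∂_2 = (3 − 2) − 0 = 1, and there is no ∂_2, so H_1 ≅ Z.

(K is a triangulation of the circle S^1.)

H_1 ≅ Z.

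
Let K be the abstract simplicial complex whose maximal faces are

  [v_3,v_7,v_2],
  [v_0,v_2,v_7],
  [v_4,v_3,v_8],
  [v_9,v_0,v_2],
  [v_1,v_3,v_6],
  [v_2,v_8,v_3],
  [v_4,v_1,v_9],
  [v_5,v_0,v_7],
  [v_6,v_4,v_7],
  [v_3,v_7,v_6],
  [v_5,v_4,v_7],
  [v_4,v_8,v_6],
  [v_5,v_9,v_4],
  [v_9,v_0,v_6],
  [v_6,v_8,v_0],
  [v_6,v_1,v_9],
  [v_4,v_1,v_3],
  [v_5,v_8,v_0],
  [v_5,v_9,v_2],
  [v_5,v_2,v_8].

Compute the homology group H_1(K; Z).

Take the total order v_0 < v_1 < v_2 < v_3 < v_4 < v_5 < v_6 < v_7 < v_8 < v_9 on the vertex set. Then K (dimension 2) consists of the simplices:

  0-simplices (10): [v_0], [v_1], [v_2], [v_3], [v_4], [v_5], [v_6], [v_7], [v_8], [v_9]
  1-simplices (30): (30 of them)
  2-simplices (20): (20 of them)

so the chain groups are C_0 ≅ Z^10, C_1 ≅ Z^30, C_2 ≅ Z^20.

∂_1: C_1 → C_0 is given by ∂[p,q] = [q] − [p].
The 10×30 boundary matrix has rank 9 and Smith normal form diag(1,1,1,1,1,1,1,1,1).

∂_2: C_2 → C_1 maps a triangle to the signed sum of its edges. For instance
  ∂[v_1,v_4,v_9] = [v_4,v_9] − [v_1,v_9] + [v_1,v_4],
  ∂[v_2,v_3,v_7] = [v_3,v_7] − [v_2,v_7] + [v_2,v_3].
The resulting 30×20 matrix has rank 20, and its Smith normal form has invariant factors (1,1,1,1,1,1,1,1,1,1,1,1,1,1,1,1,1,1,1,2).

From H_k ≅ ker(∂_k) / im(∂_{k+1}) we obtain:

  H_1: rank ker ∂_1 − rank ∂_2 = (30 − 9) − 20 = 1, and ∂_2 has invariant factor 2 > 1, so H_1 ≅ Z ⊕ Z/2.

(K is a triangulation of the Klein bottle.)

H_1 = Z ⊕ Z/2.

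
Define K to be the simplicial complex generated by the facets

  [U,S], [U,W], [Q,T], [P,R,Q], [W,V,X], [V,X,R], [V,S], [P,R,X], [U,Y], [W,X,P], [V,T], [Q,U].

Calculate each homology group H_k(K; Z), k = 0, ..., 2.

Order the vertices as P < Q < R < S < T < U < V < W < X < Y. Listing each simplex with vertices in this order, K has dimension 2 with simplices:

  0-simplices (10): P, Q, R, S, T, U, V, W, X, Y
  1-simplices (17): PQ, PR, PW, PX, QR, QT, QU, RV, RX, SU, SV, TV, UW, UY, VW, VX, WX
  2-simplices (5): PQR, PRX, PWX, RVX, VWX

so the chain groups are C_0 ≅ Z^10, C_1 ≅ Z^17, C_2 ≅ Z^5.

∂_1: C_1 → C_0 maps an edge to its endpoints' difference, ∂[p,q] = q − p.
This gives a 10×17 integer matrix of rank 9; reducing to Smith normal form yields diagonal entries (1,1,1,1,1,1,1,1,1).

The boundary map ∂_2: C_2 → C_1 acts by ∂[p,q,r] = [q,r] − [p,r] + [p,q]. For instance
  ∂PQR = QR − PR + PQ,
  ∂PWX = WX − PX + PW.
The resulting 17×5 matrix has rank 5, and its Smith normal form has invariant factors (1,1,1,1,1).

Reading off H_k = ker ∂_k / im ∂_{k+1}:

  H_0: rank C_0 − rank ∂_1 = 10 − 9 = 1, and the invariant factors of ∂_1 are all 1, so H_0 ≅ Z.
  H_1: rank ker ∂_1 − rank ∂_2 = (17 − 9) − 5 = 3, and the invariant factors of ∂_2 are all 1, so H_1 ≅ Z^3.
  H_2: rank ker ∂_2 − rank ∂_3 = (5 − 5) − 0 = 0, and there is no ∂_3, so H_2 ≅ 0.

As a check, the Euler characteristic is 10 − 17 + 5 = -2, which agrees with 1 − 3 + 0 = -2.

H_0 ≅ Z,  H_1 ≅ Z^3,  H_2 = 0.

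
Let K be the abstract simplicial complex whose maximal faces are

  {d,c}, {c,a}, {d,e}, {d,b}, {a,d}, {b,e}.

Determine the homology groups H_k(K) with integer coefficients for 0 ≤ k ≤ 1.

K has 5 vertices, 6 edges.
rank ∂_0 = 0, rank ∂_1 = 4 ⇒ b_0 = 5 − 0 − 4 = 1; all invariant factors of ∂_1 are 1 so no torsion. So H_0 ≅ Z.
rank ∂_1 = 4, rank ∂_2 = 0 ⇒ b_1 = 6 − 4 − 0 = 2. So H_1 ≅ Z^2.

H_0 ≅ Z,  H_1 ≅ Z^2.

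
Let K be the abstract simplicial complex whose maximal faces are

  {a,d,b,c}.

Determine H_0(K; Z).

H_0 ≅ Z.

K has 4 vertices, 6 edges, 4 triangles, 1 3-simplex.
rank ∂_0 = 0, rank ∂_1 = 3 ⇒ b_0 = 4 − 0 − 3 = 1; all invariant factors of ∂_1 are 1 so no torsion. So H_0 ≅ Z.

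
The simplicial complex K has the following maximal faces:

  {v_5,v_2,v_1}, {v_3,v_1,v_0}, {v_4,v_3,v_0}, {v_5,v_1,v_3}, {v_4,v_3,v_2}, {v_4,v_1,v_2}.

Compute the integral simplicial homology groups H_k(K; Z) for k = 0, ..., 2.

H_0 = Z,  H_1 = Z,  H_2 = 0.

Order the vertices as v_0 < v_1 < v_2 < v_3 < v_4 < v_5. Listing each simplex with vertices in this order, K has dimension 2 with simplices:

  0-simplices (6): [v_0], [v_1], [v_2], [v_3], [v_4], [v_5]
  1-simplices (12): [v_0,v_1], [v_0,v_3], [v_0,v_4], [v_1,v_2], [v_1,v_3], [v_1,v_4], [v_1,v_5], [v_2,v_3], [v_2,v_4], [v_2,v_5], [v_3,v_4], [v_3,v_5]
  2-simplices (6): [v_0,v_1,v_3], [v_0,v_3,v_4], [v_1,v_2,v_4], [v_1,v_2,v_5], [v_1,v_3,v_5], [v_2,v_3,v_4]

Hence C_0 ≅ Z^6, C_1 ≅ Z^12, C_2 ≅ Z^6.

Boundary ∂_1: C_1 → C_0 sends each edge [p,q] (with p < q) to q − p. For instance
  ∂[v_3,v_4] = [v_4] − [v_3].
As a 6×12 matrix over Z this has rank 5, with invariant factors (1,1,1,1,1).

Boundary ∂_2: C_2 → C_1 sends each 2-simplex [p,q,r] to [q,r] − [p,r] + [p,q]. For instance
  ∂[v_0,v_1,v_3] = [v_1,v_3] − [v_0,v_3] + [v_0,v_1],
  ∂[v_1,v_2,v_4] = [v_2,v_4] − [v_1,v_4] + [v_1,v_2].
The 12×6 boundary matrix has rank 6 and Smith normal form diag(1,1,1,1,1,1).

Now H_k = ker ∂_k / im ∂_{k+1}, so:

  H_0: rank C_0 − rank ∂_1 = 6 − 5 = 1, and the invariant factors of ∂_1 are all 1, so H_0 = Z.
  H_1: rank ker ∂_1 − rank ∂_2 = (12 − 5) − 6 = 1, and the invariant factors of ∂_2 are all 1, so H_1 = Z.
  H_2: rank ker ∂_2 − rank ∂_3 = (6 − 6) − 0 = 0, and there is no ∂_3, so H_2 = 0.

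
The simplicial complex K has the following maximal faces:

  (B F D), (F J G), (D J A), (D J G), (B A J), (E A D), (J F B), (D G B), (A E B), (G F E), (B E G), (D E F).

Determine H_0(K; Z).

H_0 ≅ Z.

Fix the vertex order A < B < D < E < F < G < J and write every simplex with vertices in increasing order. Then dim K = 2 and the simplices of K are:

  0-simplices (7): A, B, D, E, F, G, J
  1-simplices (18): AB, AD, AE, AJ, BD, BE, BF, BG, BJ, DE, DF, DG, DJ, EF, EG, FG, FJ, GJ
  2-simplices (12): ABE, ABJ, ADE, ADJ, BDF, BDG, BEG, BFJ, DEF, DGJ, EFG, FGJ

Hence C_0 ≅ Z^7, C_1 ≅ Z^18, C_2 ≅ Z^12.

Boundary ∂_1: C_1 → C_0 sends each edge [p,q] (with p < q) to q − p. For instance
  ∂BG = G − B.
The 7×18 boundary matrix has rank 6 and Smith normal form diag(1,1,1,1,1,1).

Boundary ∂_2: C_2 → C_1 sends each 2-simplex [p,q,r] to [q,r] − [p,r] + [p,q]. For instance
  ∂ADE = DE − AE + AD,
  ∂DGJ = GJ − DJ + DG.
The resulting 18×12 matrix has rank 12, and its Smith normal form has invariant factors (1,1,1,1,1,1,1,1,1,1,1,2).

Now H_k = ker ∂_k / im ∂_{k+1}, so:

  H_0: rank C_0 − rank ∂_1 = 7 − 6 = 1, and the invariant factors of ∂_1 are all 1, so H_0 = Z.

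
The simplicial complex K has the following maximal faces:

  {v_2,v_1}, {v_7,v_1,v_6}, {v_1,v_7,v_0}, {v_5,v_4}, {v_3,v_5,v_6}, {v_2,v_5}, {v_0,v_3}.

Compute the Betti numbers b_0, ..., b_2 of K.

b_0 = 1, b_1 = 2, b_2 = 0.

K has 8 vertices, 12 edges, 3 triangles.
rank ∂_0 = 0, rank ∂_1 = 7 ⇒ b_0 = 8 − 0 − 7 = 1; all invariant factors of ∂_1 are 1 so no torsion. So H_0 = Z.
rank ∂_1 = 7, rank ∂_2 = 3 ⇒ b_1 = 12 − 7 − 3 = 2; all invariant factors of ∂_2 are 1 so no torsion. So H_1 = Z^2.
rank ∂_2 = 3, rank ∂_3 = 0 ⇒ b_2 = 3 − 3 − 0 = 0. So H_2 = 0.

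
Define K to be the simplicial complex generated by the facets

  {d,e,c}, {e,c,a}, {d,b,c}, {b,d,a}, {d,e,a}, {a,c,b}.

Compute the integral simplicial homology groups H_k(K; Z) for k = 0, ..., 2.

H_0 = Z,  H_1 = 0,  H_2 = Z.

Fix the vertex order a < b < c < d < e and write every simplex with vertices in increasing order. Then dim K = 2 and the simplices of K are:

  0-simplices (5): a, b, c, d, e
  1-simplices (9): ab, ac, ad, ae, bc, bd, cd, ce, de
  2-simplices (6): abc, abd, ace, ade, bcd, cde

giving chain groups C_0 ≅ Z^5, C_1 ≅ Z^9, C_2 ≅ Z^6.

∂_1: C_1 → C_0 sends each edge [p,q] (with p < q) to q − p. For instance
  ∂cd = d − c.
The 5×9 boundary matrix has rank 4 and Smith normal form diag(1,1,1,1).

∂_2: C_2 → C_1 sends each 2-simplex [p,q,r] to [q,r] − [p,r] + [p,q]. For instance
  ∂cde = de − ce + cd,
  ∂bcd = cd − bd + bc.
As a 9×6 matrix over Z this has rank 5, with invariant factors (1,1,1,1,1).

Now H_k = ker ∂_k / im ∂_{k+1}, so:

  H_0: rank C_0 − rank ∂_1 = 5 − 4 = 1, and the invariant factors of ∂_1 are all 1, so H_0 = Z.
  H_1: rank ker ∂_1 − rank ∂_2 = (9 − 4) − 5 = 0, and the invariant factors of ∂_2 are all 1, so H_1 = 0.
  H_2: rank ker ∂_2 − rank ∂_3 = (6 − 5) − 0 = 1, and there is no ∂_3, so H_2 = Z.

As a check, the Euler characteristic is 5 − 9 + 6 = 2, which agrees with 1 − 0 + 1 = 2.
(K is a triangulation of the 2-sphere S^2.)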